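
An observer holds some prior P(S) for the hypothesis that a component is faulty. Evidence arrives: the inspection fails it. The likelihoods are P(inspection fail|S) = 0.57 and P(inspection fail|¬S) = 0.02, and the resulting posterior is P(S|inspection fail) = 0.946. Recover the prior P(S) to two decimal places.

Bayes' rule in odds form gives O(S|E) = O(S)·[P(E|S)/P(E|¬S)], hence O(S) = O(S|E)/LR.
Posterior odds = 0.946/(1−0.946) = 17.5185. LR = 0.57/0.02 = 28.5000.
Prior odds = 17.5185/28.5000 = 0.6147, so P(S) = 0.6147/(1+0.6147) ≈ 0.38.

P(S) = 0.38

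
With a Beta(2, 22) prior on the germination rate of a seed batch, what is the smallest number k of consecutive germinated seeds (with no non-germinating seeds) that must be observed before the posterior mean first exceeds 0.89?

k = 177

After k germinated seeds and 0 non-germinating seeds the posterior is Beta(2+k, 22), with mean (2+k)/(2+22+k).
Set (2+k)/(24+k) > 0.89 and solve: k > (0.89·24 − 2)/(1 − 0.89) = 176.000.
The smallest integer exceeding 176.000 is 177, and checking k=177: (179)/(201) = 0.8905 > 0.89.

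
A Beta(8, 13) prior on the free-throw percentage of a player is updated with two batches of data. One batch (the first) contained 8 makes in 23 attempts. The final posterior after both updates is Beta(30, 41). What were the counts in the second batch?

Sequential conjugate updates are equivalent to a single update on the pooled data, so total successes = posterior α − prior α and total failures = posterior β − prior β.
Total across both batches: 30−8=22 makes, 41−13=28 misses.
Subtract the first batch: 22−8=14 makes and 28−15=13 misses.

14 makes and 13 misses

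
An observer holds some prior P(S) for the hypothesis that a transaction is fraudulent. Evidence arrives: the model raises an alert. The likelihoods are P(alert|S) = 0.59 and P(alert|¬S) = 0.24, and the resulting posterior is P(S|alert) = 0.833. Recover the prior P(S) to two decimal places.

In odds form, posterior odds = prior odds × likelihood ratio, so prior odds = posterior odds ÷ LR.
Posterior odds = 0.833/(1−0.833) = 4.9880. LR = 0.59/0.24 = 2.4583.
Prior odds = 4.9880/2.4583 = 2.0290, so P(S) = 2.0290/(1+2.0290) ≈ 0.67.

P(S) = 0.67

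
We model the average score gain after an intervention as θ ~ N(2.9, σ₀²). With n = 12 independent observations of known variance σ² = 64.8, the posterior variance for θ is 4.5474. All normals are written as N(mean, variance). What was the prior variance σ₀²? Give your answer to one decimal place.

Posterior precision equals prior precision plus data precision: 1/σ_n² = 1/σ₀² + n/σ².
So 1/σ₀² = 1/4.5474 − 12/64.8 = 0.219906 − 0.185185 = 0.034721.
Hence σ₀² = 1/0.034721 ≈ 28.8.

σ₀² = 28.8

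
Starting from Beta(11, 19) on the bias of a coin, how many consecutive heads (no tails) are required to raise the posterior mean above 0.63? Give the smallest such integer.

After k heads and 0 tails the posterior is Beta(11+k, 19), with mean (11+k)/(11+19+k).
Set (11+k)/(30+k) > 0.63 and solve: k > (0.63·30 − 11)/(1 − 0.63) = 21.351.
The smallest integer exceeding 21.351 is 22.

k = 22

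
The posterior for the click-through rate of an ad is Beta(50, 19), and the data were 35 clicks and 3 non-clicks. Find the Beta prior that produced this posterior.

A Beta(α, β) prior with s successes and f failures in binomial data gives a Beta(α+s, β+f) posterior.
So α = 50 − 35 = 15 and β = 19 − 3 = 16.

Beta(15, 16)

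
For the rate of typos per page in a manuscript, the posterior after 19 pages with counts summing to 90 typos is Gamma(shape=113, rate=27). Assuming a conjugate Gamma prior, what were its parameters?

Gamma–Poisson conjugacy: posterior shape = α + Σxᵢ, posterior rate = β + n.
So α = 113 − 90 = 23 and β = 27 − 19 = 8.

Gamma(shape=23, rate=8)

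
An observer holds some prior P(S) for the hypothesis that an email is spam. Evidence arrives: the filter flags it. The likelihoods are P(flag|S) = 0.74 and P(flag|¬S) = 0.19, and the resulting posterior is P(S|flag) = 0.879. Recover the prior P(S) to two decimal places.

P(S) = 0.65

In odds form, posterior odds = prior odds × likelihood ratio, so prior odds = posterior odds ÷ LR.
Posterior odds = 0.879/(1−0.879) = 7.2645. LR = 0.74/0.19 = 3.8947.
Prior odds = 7.2645/3.8947 = 1.8652, so P(S) = 1.8652/(1+1.8652) ≈ 0.65.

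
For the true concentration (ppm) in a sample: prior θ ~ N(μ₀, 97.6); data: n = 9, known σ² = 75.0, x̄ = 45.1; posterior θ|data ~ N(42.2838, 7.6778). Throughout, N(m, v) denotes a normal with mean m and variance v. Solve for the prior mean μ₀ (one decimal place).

μ₀ = 9.3

The posterior mean is a precision-weighted average: μ_n = (τ₀μ₀ + τ_data·x̄)/(τ₀+τ_data), with τ₀=1/σ₀² and τ_data=n/σ².
Here τ₀ = 1/97.6 = 0.010246 and τ_data = 9/75.0 = 0.120000, so τ_n = 0.130246.
Rearranging for μ₀: μ₀ = (μ_n·τ_n − τ_data·x̄)/τ₀ = (42.2838·0.130246 − 0.120000·45.1) / 0.010246 = 0.095296/0.010246 ≈ 9.3.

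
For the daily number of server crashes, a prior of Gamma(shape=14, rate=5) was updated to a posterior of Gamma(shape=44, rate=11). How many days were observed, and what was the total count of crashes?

A Gamma(α, β) prior (rate parametrization) on a Poisson rate with n observations summing to S gives posterior Gamma(α+S, β+n).
Matching: Σxᵢ = 44 − 14 = 30 and n = 11 − 5 = 6.

n = 6 days with total 30 crashes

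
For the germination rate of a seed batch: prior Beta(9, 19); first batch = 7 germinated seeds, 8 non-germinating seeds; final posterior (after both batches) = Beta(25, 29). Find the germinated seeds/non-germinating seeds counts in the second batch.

9 germinated seeds and 2 non-germinating seeds

Sequential conjugate updates are equivalent to a single update on the pooled data, so total successes = posterior α − prior α and total failures = posterior β − prior β.
Total across both batches: 25−9=16 germinated seeds, 29−19=10 non-germinating seeds.
Subtract the first batch: 16−7=9 germinated seeds and 10−8=2 non-germinating seeds.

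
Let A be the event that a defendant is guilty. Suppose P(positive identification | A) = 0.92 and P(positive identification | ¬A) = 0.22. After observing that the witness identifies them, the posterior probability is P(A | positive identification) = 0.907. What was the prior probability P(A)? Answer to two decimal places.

In odds form, posterior odds = prior odds × likelihood ratio, so prior odds = posterior odds ÷ LR.
Posterior odds = 0.907/(1−0.907) = 9.7527. LR = 0.92/0.22 = 4.1818.
Prior odds = 9.7527/4.1818 = 2.3322, so P(A) = 2.3322/(1+2.3322) ≈ 0.70.

P(A) = 0.70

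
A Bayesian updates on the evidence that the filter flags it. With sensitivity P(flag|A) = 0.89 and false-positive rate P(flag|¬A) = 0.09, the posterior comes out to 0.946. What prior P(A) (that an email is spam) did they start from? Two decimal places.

P(A) = 0.64

Bayes' rule in odds form gives O(A|E) = O(A)·[P(E|A)/P(E|¬A)], hence O(A) = O(A|E)/LR.
Posterior odds = 0.946/(1−0.946) = 17.5185. LR = 0.89/0.09 = 9.8889.
Prior odds = 17.5185/9.8889 = 1.7715, so P(A) = 1.7715/(1+1.7715) ≈ 0.64.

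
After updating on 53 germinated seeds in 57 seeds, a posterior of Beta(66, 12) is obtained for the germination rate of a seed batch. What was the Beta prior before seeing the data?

Beta is conjugate to the binomial likelihood: posterior = Beta(a+s, b+f).
So a = 66 − 53 = 13 and b = 12 − 4 = 8.

Beta(13, 8)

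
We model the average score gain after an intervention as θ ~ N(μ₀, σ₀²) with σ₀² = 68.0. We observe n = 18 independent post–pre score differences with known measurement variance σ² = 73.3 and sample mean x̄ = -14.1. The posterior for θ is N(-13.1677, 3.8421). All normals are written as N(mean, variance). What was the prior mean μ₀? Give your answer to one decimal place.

μ₀ = 2.4

With known observation variance, the Normal–Normal posterior has precision τ_n = τ₀ + n/σ² and mean μ_n = (τ₀μ₀ + (n/σ²)x̄)/τ_n.
Here τ₀ = 1/68.0 = 0.014706 and τ_data = 18/73.3 = 0.245566, so τ_n = 0.260272.
Rearranging for μ₀: μ₀ = (μ_n·τ_n − τ_data·x̄)/τ₀ = (-13.1677·0.260272 − 0.245566·-14.1) / 0.014706 = 0.035297/0.014706 ≈ 2.4.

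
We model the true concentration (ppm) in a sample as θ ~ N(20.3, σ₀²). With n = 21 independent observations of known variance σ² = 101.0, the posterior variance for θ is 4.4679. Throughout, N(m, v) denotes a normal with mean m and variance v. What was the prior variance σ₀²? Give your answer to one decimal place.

Posterior precision equals prior precision plus data precision: 1/σ_n² = 1/σ₀² + n/σ².
So 1/σ₀² = 1/4.4679 − 21/101.0 = 0.223819 − 0.207921 = 0.015898.
Hence σ₀² = 1/0.015898 ≈ 62.9.

σ₀² = 62.9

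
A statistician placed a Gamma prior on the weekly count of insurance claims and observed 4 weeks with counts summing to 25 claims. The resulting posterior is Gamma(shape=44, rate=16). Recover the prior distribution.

Gamma(shape=19, rate=12)

A Gamma(α, β) prior (rate parametrization) on a Poisson rate with n observations summing to S gives posterior Gamma(α+S, β+n).
So α = 44 − 25 = 19 and β = 16 − 4 = 12.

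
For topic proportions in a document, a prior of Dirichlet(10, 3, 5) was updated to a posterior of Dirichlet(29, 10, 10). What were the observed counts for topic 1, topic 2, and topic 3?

For a Dirichlet(α) prior with multinomial counts c, the posterior is Dirichlet(α + c) componentwise.
Counts are posterior − prior componentwise: 29−10=19, 10−3=7, 10−5=5.

counts (19, 7, 5)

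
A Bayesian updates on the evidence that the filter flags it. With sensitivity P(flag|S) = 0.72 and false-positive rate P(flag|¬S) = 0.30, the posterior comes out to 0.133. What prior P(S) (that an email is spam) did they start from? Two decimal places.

Bayes' rule in odds form gives O(S|E) = O(S)·[P(E|S)/P(E|¬S)], hence O(S) = O(S|E)/LR.
Posterior odds = 0.133/(1−0.133) = 0.1534. LR = 0.72/0.30 = 2.4000.
Prior odds = 0.1534/2.4000 = 0.0639, so P(S) = 0.0639/(1+0.0639) ≈ 0.06.

P(S) = 0.06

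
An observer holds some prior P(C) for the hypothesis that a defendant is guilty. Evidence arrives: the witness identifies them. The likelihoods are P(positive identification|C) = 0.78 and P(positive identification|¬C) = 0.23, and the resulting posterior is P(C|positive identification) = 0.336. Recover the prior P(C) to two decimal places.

In odds form, posterior odds = prior odds × likelihood ratio, so prior odds = posterior odds ÷ LR.
Posterior odds = 0.336/(1−0.336) = 0.5060. LR = 0.78/0.23 = 3.3913.
Prior odds = 0.5060/3.3913 = 0.1492, so P(C) = 0.1492/(1+0.1492) ≈ 0.13.

P(C) = 0.13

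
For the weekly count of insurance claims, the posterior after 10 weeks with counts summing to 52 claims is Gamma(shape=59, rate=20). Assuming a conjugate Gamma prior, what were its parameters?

Gamma(shape=7, rate=10)

A Gamma(α, β) prior (rate parametrization) on a Poisson rate with n observations summing to S gives posterior Gamma(α+S, β+n).
So α = 59 − 52 = 7 and β = 20 − 10 = 10.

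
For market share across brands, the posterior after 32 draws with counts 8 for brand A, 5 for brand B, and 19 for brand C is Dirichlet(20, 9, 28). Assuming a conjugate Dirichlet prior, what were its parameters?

Dirichlet(12, 4, 9)

For a Dirichlet(α) prior with multinomial counts c, the posterior is Dirichlet(α + c) componentwise.
Subtract each count from the matching posterior parameter: 20−8=12, 9−5=4, 28−19=9.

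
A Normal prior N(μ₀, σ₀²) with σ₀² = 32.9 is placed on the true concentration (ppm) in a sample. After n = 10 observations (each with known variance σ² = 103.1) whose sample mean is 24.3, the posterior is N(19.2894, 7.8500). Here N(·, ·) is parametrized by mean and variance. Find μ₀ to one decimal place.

With known observation variance, the Normal–Normal posterior has precision τ_n = τ₀ + n/σ² and mean μ_n = (τ₀μ₀ + (n/σ²)x̄)/τ_n.
Here τ₀ = 1/32.9 = 0.030395 and τ_data = 10/103.1 = 0.096993, so τ_n = 0.127388.
Rearranging for μ₀: μ₀ = (μ_n·τ_n − τ_data·x̄)/τ₀ = (19.2894·0.127388 − 0.096993·24.3) / 0.030395 = 0.100308/0.030395 ≈ 3.3.

μ₀ = 3.3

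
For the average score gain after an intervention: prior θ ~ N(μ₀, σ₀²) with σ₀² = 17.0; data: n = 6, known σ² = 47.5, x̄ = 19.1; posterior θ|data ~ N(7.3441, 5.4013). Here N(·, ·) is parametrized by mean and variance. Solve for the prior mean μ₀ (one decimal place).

The posterior mean is a precision-weighted average: μ_n = (τ₀μ₀ + τ_data·x̄)/(τ₀+τ_data), with τ₀=1/σ₀² and τ_data=n/σ².
Here τ₀ = 1/17.0 = 0.058824 and τ_data = 6/47.5 = 0.126316, so τ_n = 0.185140.
Rearranging for μ₀: μ₀ = (μ_n·τ_n − τ_data·x̄)/τ₀ = (7.3441·0.185140 − 0.126316·19.1) / 0.058824 = -1.052949/0.058824 ≈ -17.9.

μ₀ = -17.9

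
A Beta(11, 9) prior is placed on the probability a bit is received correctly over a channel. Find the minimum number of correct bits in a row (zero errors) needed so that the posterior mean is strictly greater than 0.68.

After k correct bits and 0 errors the posterior is Beta(11+k, 9), with mean (11+k)/(11+9+k).
Set (11+k)/(20+k) > 0.68 and solve: k > (0.68·20 − 11)/(1 − 0.68) = 8.125.
The smallest integer exceeding 8.125 is 9.

k = 9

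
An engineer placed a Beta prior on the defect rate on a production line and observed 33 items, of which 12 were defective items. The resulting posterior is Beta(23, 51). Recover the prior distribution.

Beta is conjugate to the binomial likelihood: posterior = Beta(α+s, β+f).
So α = 23 − 12 = 11 and β = 51 − 21 = 30.

Beta(11, 30)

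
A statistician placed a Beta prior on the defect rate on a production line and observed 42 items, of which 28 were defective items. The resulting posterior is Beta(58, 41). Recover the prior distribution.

Beta(30, 27)

Under Beta–binomial conjugacy the posterior parameters are (a+s, b+f).
Subtract the data counts: 58−28=30, 41−14=27.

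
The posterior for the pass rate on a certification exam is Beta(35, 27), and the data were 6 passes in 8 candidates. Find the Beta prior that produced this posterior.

Beta is conjugate to the binomial likelihood: posterior = Beta(a+s, b+f).
So a = 35 − 6 = 29 and b = 27 − 2 = 25.

Beta(29, 25)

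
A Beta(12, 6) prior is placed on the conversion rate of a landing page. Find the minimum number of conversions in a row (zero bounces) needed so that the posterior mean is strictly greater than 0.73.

After k conversions and 0 bounces the posterior is Beta(12+k, 6), with mean (12+k)/(12+6+k).
Set (12+k)/(18+k) > 0.73 and solve: k > (0.73·18 − 12)/(1 − 0.73) = 4.222.
The smallest integer exceeding 4.222 is 5.

k = 5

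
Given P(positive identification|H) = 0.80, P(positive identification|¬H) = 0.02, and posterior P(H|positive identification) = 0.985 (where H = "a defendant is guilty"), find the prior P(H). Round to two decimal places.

P(H) = 0.62

Bayes' rule in odds form gives O(H|E) = O(H)·[P(E|H)/P(E|¬H)], hence O(H) = O(H|E)/LR.
Posterior odds = 0.985/(1−0.985) = 65.6667. LR = 0.80/0.02 = 40.0000.
Prior odds = 65.6667/40.0000 = 1.6417, so P(H) = 1.6417/(1+1.6417) ≈ 0.62.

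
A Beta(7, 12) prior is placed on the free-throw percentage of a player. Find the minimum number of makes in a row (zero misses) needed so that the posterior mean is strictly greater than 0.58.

k = 10

After k makes and 0 misses the posterior is Beta(7+k, 12), with mean (7+k)/(7+12+k).
Set (7+k)/(19+k) > 0.58 and solve: k > (0.58·19 − 7)/(1 − 0.58) = 9.571.
The smallest integer exceeding 9.571 is 10.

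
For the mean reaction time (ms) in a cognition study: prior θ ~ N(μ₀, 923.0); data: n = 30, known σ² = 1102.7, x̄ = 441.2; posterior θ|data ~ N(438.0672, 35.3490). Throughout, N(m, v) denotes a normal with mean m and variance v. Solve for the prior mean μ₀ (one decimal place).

μ₀ = 359.4

With known observation variance, the Normal–Normal posterior has precision τ_n = τ₀ + n/σ² and mean μ_n = (τ₀μ₀ + (n/σ²)x̄)/τ_n.
Here τ₀ = 1/923.0 = 0.001083 and τ_data = 30/1102.7 = 0.027206, so τ_n = 0.028289.
Rearranging for μ₀: μ₀ = (μ_n·τ_n − τ_data·x̄)/τ₀ = (438.0672·0.028289 − 0.027206·441.2) / 0.001083 = 0.389196/0.001083 ≈ 359.4.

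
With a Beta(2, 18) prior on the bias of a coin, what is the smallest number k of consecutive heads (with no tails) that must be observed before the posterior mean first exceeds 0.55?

k = 21

After k heads and 0 tails the posterior is Beta(2+k, 18), with mean (2+k)/(2+18+k).
Set (2+k)/(20+k) > 0.55 and solve: k > (0.55·20 − 2)/(1 − 0.55) = 20.000.
The smallest integer exceeding 20.000 is 21.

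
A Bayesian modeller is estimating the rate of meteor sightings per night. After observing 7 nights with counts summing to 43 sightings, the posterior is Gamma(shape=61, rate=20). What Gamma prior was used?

Gamma–Poisson conjugacy: posterior shape = α + Σxᵢ, posterior rate = β + n.
So α = 61 − 43 = 18 and β = 20 − 7 = 13.

Gamma(shape=18, rate=13)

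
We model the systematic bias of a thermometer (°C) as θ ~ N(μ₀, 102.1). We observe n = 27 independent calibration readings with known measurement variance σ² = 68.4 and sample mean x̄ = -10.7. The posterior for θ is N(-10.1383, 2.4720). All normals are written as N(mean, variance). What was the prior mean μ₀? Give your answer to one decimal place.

μ₀ = 12.5

With known observation variance, the Normal–Normal posterior has precision τ_n = τ₀ + n/σ² and mean μ_n = (τ₀μ₀ + (n/σ²)x̄)/τ_n.
Here τ₀ = 1/102.1 = 0.009794 and τ_data = 27/68.4 = 0.394737, so τ_n = 0.404531.
Rearranging for μ₀: μ₀ = (μ_n·τ_n − τ_data·x̄)/τ₀ = (-10.1383·0.404531 − 0.394737·-10.7) / 0.009794 = 0.122429/0.009794 ≈ 12.5.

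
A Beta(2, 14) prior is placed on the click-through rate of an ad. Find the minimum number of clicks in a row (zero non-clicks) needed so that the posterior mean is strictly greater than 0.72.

k = 35

After k clicks and 0 non-clicks the posterior is Beta(2+k, 14), with mean (2+k)/(2+14+k).
Set (2+k)/(16+k) > 0.72 and solve: k > (0.72·16 − 2)/(1 − 0.72) = 34.000.
The smallest integer exceeding 34.000 is 35.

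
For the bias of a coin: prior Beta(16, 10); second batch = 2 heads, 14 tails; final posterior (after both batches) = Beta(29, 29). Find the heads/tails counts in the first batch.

Sequential conjugate updates are equivalent to a single update on the pooled data, so total successes = posterior α − prior α and total failures = posterior β − prior β.
Total across both batches: 29−16=13 heads, 29−10=19 tails.
Subtract the second batch: 13−2=11 heads and 19−14=5 tails.

11 heads and 5 tails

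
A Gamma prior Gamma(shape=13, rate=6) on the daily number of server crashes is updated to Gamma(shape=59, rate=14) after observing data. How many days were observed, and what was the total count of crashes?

n = 8 days with total 46 crashes

Gamma–Poisson conjugacy: posterior shape = α + Σxᵢ, posterior rate = β + n.
Matching: Σxᵢ = 59 − 13 = 46 and n = 14 − 6 = 8.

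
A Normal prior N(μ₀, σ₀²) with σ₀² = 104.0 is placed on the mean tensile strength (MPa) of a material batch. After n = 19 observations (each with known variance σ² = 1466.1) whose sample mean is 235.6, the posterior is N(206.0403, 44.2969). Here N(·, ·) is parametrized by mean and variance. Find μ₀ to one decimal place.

With known observation variance, the Normal–Normal posterior has precision τ_n = τ₀ + n/σ² and mean μ_n = (τ₀μ₀ + (n/σ²)x̄)/τ_n.
Here τ₀ = 1/104.0 = 0.009615 and τ_data = 19/1466.1 = 0.012960, so τ_n = 0.022575.
Rearranging for μ₀: μ₀ = (μ_n·τ_n − τ_data·x̄)/τ₀ = (206.0403·0.022575 − 0.012960·235.6) / 0.009615 = 1.597984/0.009615 ≈ 166.2.

μ₀ = 166.2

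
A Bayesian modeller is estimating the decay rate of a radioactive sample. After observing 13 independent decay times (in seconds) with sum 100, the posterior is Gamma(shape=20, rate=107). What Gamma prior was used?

Gamma(shape=7, rate=7)

Gamma–exponential conjugacy: posterior shape = α + n, posterior rate = β + Σtᵢ.
So α = 20 − 13 = 7 and β = 107 − 100 = 7.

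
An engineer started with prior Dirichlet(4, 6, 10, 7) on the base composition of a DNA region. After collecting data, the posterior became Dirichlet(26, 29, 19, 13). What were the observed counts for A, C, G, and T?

counts (22, 23, 9, 6)

For a Dirichlet(α) prior with multinomial counts c, the posterior is Dirichlet(α + c) componentwise.
Counts are posterior − prior componentwise: 26−4=22, 29−6=23, 19−10=9, 13−7=6.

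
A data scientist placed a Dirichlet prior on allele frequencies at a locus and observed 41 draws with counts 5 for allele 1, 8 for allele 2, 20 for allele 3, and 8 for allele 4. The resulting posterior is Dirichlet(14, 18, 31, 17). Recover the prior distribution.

For a Dirichlet(α) prior with multinomial counts c, the posterior is Dirichlet(α + c) componentwise.
Subtract each count from the matching posterior parameter: 14−5=9, 18−8=10, 31−20=11, 17−8=9.

Dirichlet(9, 10, 11, 9)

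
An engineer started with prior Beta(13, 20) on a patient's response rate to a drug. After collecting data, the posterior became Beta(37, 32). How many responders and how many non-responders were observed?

Under Beta–binomial conjugacy the posterior parameters are (a+s, b+f).
So s = 37 − 13 = 24 and f = 32 − 20 = 12.

24 responders and 12 non-responders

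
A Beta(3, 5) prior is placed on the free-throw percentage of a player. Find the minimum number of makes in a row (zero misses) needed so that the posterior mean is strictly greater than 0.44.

k = 1

After k makes and 0 misses the posterior is Beta(3+k, 5), with mean (3+k)/(3+5+k).
Set (3+k)/(8+k) > 0.44 and solve: k > (0.44·8 − 3)/(1 − 0.44) = 0.929.
The smallest integer exceeding 0.929 is 1, and checking k=1: (4)/(9) = 0.4444 > 0.44.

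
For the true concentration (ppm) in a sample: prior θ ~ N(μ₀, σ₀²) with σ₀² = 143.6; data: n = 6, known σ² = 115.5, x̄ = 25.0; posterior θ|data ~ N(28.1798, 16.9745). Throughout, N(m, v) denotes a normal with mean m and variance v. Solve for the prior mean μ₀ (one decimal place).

μ₀ = 51.9

With known observation variance, the Normal–Normal posterior has precision τ_n = τ₀ + n/σ² and mean μ_n = (τ₀μ₀ + (n/σ²)x̄)/τ_n.
Here τ₀ = 1/143.6 = 0.006964 and τ_data = 6/115.5 = 0.051948, so τ_n = 0.058912.
Rearranging for μ₀: μ₀ = (μ_n·τ_n − τ_data·x̄)/τ₀ = (28.1798·0.058912 − 0.051948·25.0) / 0.006964 = 0.361428/0.006964 ≈ 51.9.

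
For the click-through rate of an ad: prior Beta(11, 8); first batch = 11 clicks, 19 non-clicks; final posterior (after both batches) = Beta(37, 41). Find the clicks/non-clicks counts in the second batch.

15 clicks and 14 non-clicks

Sequential conjugate updates are equivalent to a single update on the pooled data, so total successes = posterior α − prior α and total failures = posterior β − prior β.
Total across both batches: 37−11=26 clicks, 41−8=33 non-clicks.
Subtract the first batch: 26−11=15 clicks and 33−19=14 non-clicks.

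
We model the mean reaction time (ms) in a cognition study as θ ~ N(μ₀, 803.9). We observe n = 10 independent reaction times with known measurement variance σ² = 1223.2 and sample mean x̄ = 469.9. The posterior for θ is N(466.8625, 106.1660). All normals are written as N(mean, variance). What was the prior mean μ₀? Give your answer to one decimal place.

μ₀ = 446.9

With known observation variance, the Normal–Normal posterior has precision τ_n = τ₀ + n/σ² and mean μ_n = (τ₀μ₀ + (n/σ²)x̄)/τ_n.
Here τ₀ = 1/803.9 = 0.001244 and τ_data = 10/1223.2 = 0.008175, so τ_n = 0.009419.
Rearranging for μ₀: μ₀ = (μ_n·τ_n − τ_data·x̄)/τ₀ = (466.8625·0.009419 − 0.008175·469.9) / 0.001244 = 0.555945/0.001244 ≈ 446.9.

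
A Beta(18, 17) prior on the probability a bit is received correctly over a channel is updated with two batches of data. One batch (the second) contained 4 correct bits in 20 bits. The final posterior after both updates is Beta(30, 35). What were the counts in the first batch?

8 correct bits and 2 errors

Sequential conjugate updates are equivalent to a single update on the pooled data, so total successes = posterior α − prior α and total failures = posterior β − prior β.
Total across both batches: 30−18=12 correct bits, 35−17=18 errors.
Subtract the second batch: 12−4=8 correct bits and 18−16=2 errors.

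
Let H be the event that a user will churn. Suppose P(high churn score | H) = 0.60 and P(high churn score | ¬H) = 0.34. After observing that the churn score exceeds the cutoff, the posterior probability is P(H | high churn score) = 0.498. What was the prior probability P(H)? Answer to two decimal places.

P(H) = 0.36

Bayes' rule in odds form gives O(H|E) = O(H)·[P(E|H)/P(E|¬H)], hence O(H) = O(H|E)/LR.
Posterior odds = 0.498/(1−0.498) = 0.9920. LR = 0.60/0.34 = 1.7647.
Prior odds = 0.9920/1.7647 = 0.5621, so P(H) = 0.5621/(1+0.5621) ≈ 0.36.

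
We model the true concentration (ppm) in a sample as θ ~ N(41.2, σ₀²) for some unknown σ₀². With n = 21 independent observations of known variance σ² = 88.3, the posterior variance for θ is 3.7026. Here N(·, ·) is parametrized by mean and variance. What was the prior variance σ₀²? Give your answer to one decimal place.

Posterior precision equals prior precision plus data precision: 1/σ_n² = 1/σ₀² + n/σ².
So 1/σ₀² = 1/3.7026 − 21/88.3 = 0.270080 − 0.237826 = 0.032254.
Hence σ₀² = 1/0.032254 ≈ 31.0.

σ₀² = 31.0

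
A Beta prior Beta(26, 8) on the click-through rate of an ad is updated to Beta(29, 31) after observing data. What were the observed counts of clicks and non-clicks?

3 clicks and 23 non-clicks

A Beta(α, β) prior with s successes and f failures in binomial data gives a Beta(α+s, β+f) posterior.
Match parameters: s=29−26=3, f=31−8=23.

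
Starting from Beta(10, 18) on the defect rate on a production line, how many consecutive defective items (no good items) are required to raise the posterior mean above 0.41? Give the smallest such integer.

k = 3

After k defective items and 0 good items the posterior is Beta(10+k, 18), with mean (10+k)/(10+18+k).
Set (10+k)/(28+k) > 0.41 and solve: k > (0.41·28 − 10)/(1 − 0.41) = 2.508.
The smallest integer exceeding 2.508 is 3, and checking k=3: (13)/(31) = 0.4194 > 0.41.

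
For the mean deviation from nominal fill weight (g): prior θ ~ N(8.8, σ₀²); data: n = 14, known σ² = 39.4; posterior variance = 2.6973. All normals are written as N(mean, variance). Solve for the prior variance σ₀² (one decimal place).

σ₀² = 64.9

Posterior precision equals prior precision plus data precision: 1/σ_n² = 1/σ₀² + n/σ².
So 1/σ₀² = 1/2.6973 − 14/39.4 = 0.370741 − 0.355330 = 0.015411.
Hence σ₀² = 1/0.015411 ≈ 64.9.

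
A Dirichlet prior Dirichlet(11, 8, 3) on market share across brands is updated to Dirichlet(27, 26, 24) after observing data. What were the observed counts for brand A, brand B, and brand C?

For a Dirichlet(α) prior with multinomial counts c, the posterior is Dirichlet(α + c) componentwise.
Counts are posterior − prior componentwise: 27−11=16, 26−8=18, 24−3=21.

counts (16, 18, 21)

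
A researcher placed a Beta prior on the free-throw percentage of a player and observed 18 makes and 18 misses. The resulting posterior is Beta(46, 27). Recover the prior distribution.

Beta(28, 9)

A Beta(a, b) prior with s successes and f failures in binomial data gives a Beta(a+s, b+f) posterior.
Subtract the data counts: 46−18=28, 27−18=9.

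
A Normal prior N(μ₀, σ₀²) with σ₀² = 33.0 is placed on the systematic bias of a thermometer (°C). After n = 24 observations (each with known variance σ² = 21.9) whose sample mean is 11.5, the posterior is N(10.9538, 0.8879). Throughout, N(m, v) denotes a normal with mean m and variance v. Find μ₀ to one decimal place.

μ₀ = -8.8

With known observation variance, the Normal–Normal posterior has precision τ_n = τ₀ + n/σ² and mean μ_n = (τ₀μ₀ + (n/σ²)x̄)/τ_n.
Here τ₀ = 1/33.0 = 0.030303 and τ_data = 24/21.9 = 1.095890, so τ_n = 1.126193.
Rearranging for μ₀: μ₀ = (μ_n·τ_n − τ_data·x̄)/τ₀ = (10.9538·1.126193 − 1.095890·11.5) / 0.030303 = -0.266642/0.030303 ≈ -8.8.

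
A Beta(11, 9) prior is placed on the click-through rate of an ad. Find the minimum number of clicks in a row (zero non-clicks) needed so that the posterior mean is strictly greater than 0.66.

k = 7

After k clicks and 0 non-clicks the posterior is Beta(11+k, 9), with mean (11+k)/(11+9+k).
Set (11+k)/(20+k) > 0.66 and solve: k > (0.66·20 − 11)/(1 − 0.66) = 6.471.
The smallest integer exceeding 6.471 is 7.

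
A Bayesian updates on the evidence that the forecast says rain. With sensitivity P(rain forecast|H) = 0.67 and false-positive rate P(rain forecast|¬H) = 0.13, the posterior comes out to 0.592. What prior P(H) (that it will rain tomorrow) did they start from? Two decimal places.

P(H) = 0.22

Bayes' rule in odds form gives O(H|E) = O(H)·[P(E|H)/P(E|¬H)], hence O(H) = O(H|E)/LR.
Posterior odds = 0.592/(1−0.592) = 1.4510. LR = 0.67/0.13 = 5.1538.
Prior odds = 1.4510/5.1538 = 0.2815, so P(H) = 0.2815/(1+0.2815) ≈ 0.22.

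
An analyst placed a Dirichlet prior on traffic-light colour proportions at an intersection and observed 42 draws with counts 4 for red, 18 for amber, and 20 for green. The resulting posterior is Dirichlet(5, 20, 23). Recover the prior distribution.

Dirichlet(1, 2, 3)

For a Dirichlet(α) prior with multinomial counts c, the posterior is Dirichlet(α + c) componentwise.
Subtract each count from the matching posterior parameter: 5−4=1, 20−18=2, 23−20=3.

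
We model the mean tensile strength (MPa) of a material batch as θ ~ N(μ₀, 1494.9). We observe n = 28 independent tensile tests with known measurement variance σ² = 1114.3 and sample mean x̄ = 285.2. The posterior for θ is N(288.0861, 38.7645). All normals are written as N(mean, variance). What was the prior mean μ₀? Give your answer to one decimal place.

μ₀ = 396.5

With known observation variance, the Normal–Normal posterior has precision τ_n = τ₀ + n/σ² and mean μ_n = (τ₀μ₀ + (n/σ²)x̄)/τ_n.
Here τ₀ = 1/1494.9 = 0.000669 and τ_data = 28/1114.3 = 0.025128, so τ_n = 0.025797.
Rearranging for μ₀: μ₀ = (μ_n·τ_n − τ_data·x̄)/τ₀ = (288.0861·0.025797 − 0.025128·285.2) / 0.000669 = 0.265252/0.000669 ≈ 396.5.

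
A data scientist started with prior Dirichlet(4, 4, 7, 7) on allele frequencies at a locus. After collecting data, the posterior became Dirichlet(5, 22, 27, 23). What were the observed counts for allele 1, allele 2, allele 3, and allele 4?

For a Dirichlet(α) prior with multinomial counts c, the posterior is Dirichlet(α + c) componentwise.
Counts are posterior − prior componentwise: 5−4=1, 22−4=18, 27−7=20, 23−7=16.

counts (1, 18, 20, 16)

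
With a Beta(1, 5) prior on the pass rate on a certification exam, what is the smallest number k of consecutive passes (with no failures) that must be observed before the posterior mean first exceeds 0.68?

k = 10

After k passes and 0 failures the posterior is Beta(1+k, 5), with mean (1+k)/(1+5+k).
Set (1+k)/(6+k) > 0.68 and solve: k > (0.68·6 − 1)/(1 − 0.68) = 9.625.
The smallest integer exceeding 9.625 is 10, and checking k=10: (11)/(16) = 0.6875 > 0.68.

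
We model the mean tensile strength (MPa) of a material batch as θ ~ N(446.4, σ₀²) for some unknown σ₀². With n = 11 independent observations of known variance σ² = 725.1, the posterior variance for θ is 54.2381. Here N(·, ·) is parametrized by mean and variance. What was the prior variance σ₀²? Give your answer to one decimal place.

σ₀² = 306.1

Posterior precision equals prior precision plus data precision: 1/σ_n² = 1/σ₀² + n/σ².
So 1/σ₀² = 1/54.2381 − 11/725.1 = 0.018437 − 0.015170 = 0.003267.
Hence σ₀² = 1/0.003267 ≈ 306.1.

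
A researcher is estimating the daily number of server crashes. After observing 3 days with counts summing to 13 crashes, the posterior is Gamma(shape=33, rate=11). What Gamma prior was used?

A Gamma(α, β) prior (rate parametrization) on a Poisson rate with n observations summing to S gives posterior Gamma(α+S, β+n).
So α = 33 − 13 = 20 and β = 11 − 3 = 8.

Gamma(shape=20, rate=8)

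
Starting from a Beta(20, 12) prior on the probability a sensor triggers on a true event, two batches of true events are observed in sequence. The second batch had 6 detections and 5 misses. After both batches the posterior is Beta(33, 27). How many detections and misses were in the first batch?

7 detections and 10 misses

Because Beta–binomial updating is additive in the counts, the combined data contributed (α_post−α_prior, β_post−β_prior) successes and failures.
Total across both batches: 33−20=13 detections, 27−12=15 misses.
Subtract the second batch: 13−6=7 detections and 15−5=10 misses.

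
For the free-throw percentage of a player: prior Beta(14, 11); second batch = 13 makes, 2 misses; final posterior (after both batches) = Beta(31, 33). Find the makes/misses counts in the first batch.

4 makes and 20 misses

Because Beta–binomial updating is additive in the counts, the combined data contributed (α_post−α_prior, β_post−β_prior) successes and failures.
Total across both batches: 31−14=17 makes, 33−11=22 misses.
Subtract the second batch: 17−13=4 makes and 22−2=20 misses.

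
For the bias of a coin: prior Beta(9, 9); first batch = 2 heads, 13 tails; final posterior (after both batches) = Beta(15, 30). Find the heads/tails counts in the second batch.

4 heads and 8 tails

Because Beta–binomial updating is additive in the counts, the combined data contributed (α_post−α_prior, β_post−β_prior) successes and failures.
Total across both batches: 15−9=6 heads, 30−9=21 tails.
Subtract the first batch: 6−2=4 heads and 21−13=8 tails.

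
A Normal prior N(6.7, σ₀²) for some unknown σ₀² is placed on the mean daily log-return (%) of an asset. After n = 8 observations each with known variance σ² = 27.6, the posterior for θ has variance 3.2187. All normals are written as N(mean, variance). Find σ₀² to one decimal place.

Posterior precision equals prior precision plus data precision: 1/σ_n² = 1/σ₀² + n/σ².
So 1/σ₀² = 1/3.2187 − 8/27.6 = 0.310684 − 0.289855 = 0.020829.
Hence σ₀² = 1/0.020829 ≈ 48.0.

σ₀² = 48.0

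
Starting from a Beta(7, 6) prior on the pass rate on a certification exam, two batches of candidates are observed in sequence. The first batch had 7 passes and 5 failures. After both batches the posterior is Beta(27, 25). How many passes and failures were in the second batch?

Sequential conjugate updates are equivalent to a single update on the pooled data, so total successes = posterior α − prior α and total failures = posterior β − prior β.
Total across both batches: 27−7=20 passes, 25−6=19 failures.
Subtract the first batch: 20−7=13 passes and 19−5=14 failures.

13 passes and 14 failures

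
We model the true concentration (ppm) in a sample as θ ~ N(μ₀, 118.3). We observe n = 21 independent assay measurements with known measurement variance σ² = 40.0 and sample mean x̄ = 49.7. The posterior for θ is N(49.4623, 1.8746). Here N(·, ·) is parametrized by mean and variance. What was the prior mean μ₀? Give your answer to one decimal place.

μ₀ = 34.7

The posterior mean is a precision-weighted average: μ_n = (τ₀μ₀ + τ_data·x̄)/(τ₀+τ_data), with τ₀=1/σ₀² and τ_data=n/σ².
Here τ₀ = 1/118.3 = 0.008453 and τ_data = 21/40.0 = 0.525000, so τ_n = 0.533453.
Rearranging for μ₀: μ₀ = (μ_n·τ_n − τ_data·x̄)/τ₀ = (49.4623·0.533453 − 0.525000·49.7) / 0.008453 = 0.293312/0.008453 ≈ 34.7.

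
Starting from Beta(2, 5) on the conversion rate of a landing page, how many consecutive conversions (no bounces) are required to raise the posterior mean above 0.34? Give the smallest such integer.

k = 1

After k conversions and 0 bounces the posterior is Beta(2+k, 5), with mean (2+k)/(2+5+k).
Set (2+k)/(7+k) > 0.34 and solve: k > (0.34·7 − 2)/(1 − 0.34) = 0.576.
The smallest integer exceeding 0.576 is 1, and checking k=1: (3)/(8) = 0.3750 > 0.34.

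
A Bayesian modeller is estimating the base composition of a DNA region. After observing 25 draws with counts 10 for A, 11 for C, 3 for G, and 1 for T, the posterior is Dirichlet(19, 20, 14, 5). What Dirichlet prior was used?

For a Dirichlet(α) prior with multinomial counts c, the posterior is Dirichlet(α + c) componentwise.
Subtract each count from the matching posterior parameter: 19−10=9, 20−11=9, 14−3=11, 5−1=4.

Dirichlet(9, 9, 11, 4)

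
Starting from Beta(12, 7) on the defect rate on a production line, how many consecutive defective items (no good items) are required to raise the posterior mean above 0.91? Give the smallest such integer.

k = 59

After k defective items and 0 good items the posterior is Beta(12+k, 7), with mean (12+k)/(12+7+k).
Set (12+k)/(19+k) > 0.91 and solve: k > (0.91·19 − 12)/(1 − 0.91) = 58.778.
The smallest integer exceeding 58.778 is 59, and checking k=59: (71)/(78) = 0.9103 > 0.91.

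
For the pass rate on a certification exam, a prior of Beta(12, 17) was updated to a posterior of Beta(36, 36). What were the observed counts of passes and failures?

Under Beta–binomial conjugacy the posterior parameters are (α+s, β+f).
Match parameters: s=36−12=24, f=36−17=19.

24 passes and 19 failures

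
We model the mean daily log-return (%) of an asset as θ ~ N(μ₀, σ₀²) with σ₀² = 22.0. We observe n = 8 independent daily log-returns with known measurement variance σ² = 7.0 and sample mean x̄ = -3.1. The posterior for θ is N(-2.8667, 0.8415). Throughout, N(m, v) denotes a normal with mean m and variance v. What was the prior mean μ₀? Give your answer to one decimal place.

With known observation variance, the Normal–Normal posterior has precision τ_n = τ₀ + n/σ² and mean μ_n = (τ₀μ₀ + (n/σ²)x̄)/τ_n.
Here τ₀ = 1/22.0 = 0.045455 and τ_data = 8/7.0 = 1.142857, so τ_n = 1.188312.
Rearranging for μ₀: μ₀ = (μ_n·τ_n − τ_data·x̄)/τ₀ = (-2.8667·1.188312 − 1.142857·-3.1) / 0.045455 = 0.136323/0.045455 ≈ 3.0.

μ₀ = 3.0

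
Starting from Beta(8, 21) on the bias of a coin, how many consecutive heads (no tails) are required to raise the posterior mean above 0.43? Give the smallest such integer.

k = 8

After k heads and 0 tails the posterior is Beta(8+k, 21), with mean (8+k)/(8+21+k).
Set (8+k)/(29+k) > 0.43 and solve: k > (0.43·29 − 8)/(1 − 0.43) = 7.842.
The smallest integer exceeding 7.842 is 8.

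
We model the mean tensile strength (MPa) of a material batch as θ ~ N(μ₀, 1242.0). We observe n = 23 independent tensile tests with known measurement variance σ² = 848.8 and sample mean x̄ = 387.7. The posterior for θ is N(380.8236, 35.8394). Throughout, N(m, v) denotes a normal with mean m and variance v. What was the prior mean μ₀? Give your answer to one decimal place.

μ₀ = 149.4

With known observation variance, the Normal–Normal posterior has precision τ_n = τ₀ + n/σ² and mean μ_n = (τ₀μ₀ + (n/σ²)x̄)/τ_n.
Here τ₀ = 1/1242.0 = 0.000805 and τ_data = 23/848.8 = 0.027097, so τ_n = 0.027902.
Rearranging for μ₀: μ₀ = (μ_n·τ_n − τ_data·x̄)/τ₀ = (380.8236·0.027902 − 0.027097·387.7) / 0.000805 = 0.120233/0.000805 ≈ 149.4.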